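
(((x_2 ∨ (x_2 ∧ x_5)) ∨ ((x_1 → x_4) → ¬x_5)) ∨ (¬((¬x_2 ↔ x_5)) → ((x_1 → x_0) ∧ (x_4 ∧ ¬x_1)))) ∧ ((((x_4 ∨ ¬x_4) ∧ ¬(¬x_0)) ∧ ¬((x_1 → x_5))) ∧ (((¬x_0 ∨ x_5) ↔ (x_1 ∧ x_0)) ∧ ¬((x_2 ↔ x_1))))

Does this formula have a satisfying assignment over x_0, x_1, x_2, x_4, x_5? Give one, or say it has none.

Unsatisfiable

Case x_5 = True: the conjunct ¬((x_1 → x_5)) becomes ¬((x_1 → True)) = False.
Case x_5 = False: the formula simplifies to (((x_4 ∨ ¬x_4) ∧ ¬(¬x_0)) ∧ ¬(¬x_1)) ∧ ((¬x_0 ↔ (x_1 ∧ x_0)) ∧ ¬((x_2 ↔ x_1))).
  x_0 = True: simplifies to ((x_4 ∨ ¬x_4) ∧ ¬(¬x_1)) ∧ (¬x_1 ∧ ¬((x_2 ↔ x_1))).
    x_1 = True: the conjunct ¬x_1 is False.
    x_1 = False: the conjunct ¬(¬x_1) becomes ¬(¬False) = False.
  x_0 = False: the conjunct ¬(¬x_0) becomes ¬(¬False) = False.
Both cases fail — unsatisfiable.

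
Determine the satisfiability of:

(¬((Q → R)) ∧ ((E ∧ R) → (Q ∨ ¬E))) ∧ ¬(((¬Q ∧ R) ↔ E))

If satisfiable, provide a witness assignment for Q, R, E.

Q = True; R = False; E = True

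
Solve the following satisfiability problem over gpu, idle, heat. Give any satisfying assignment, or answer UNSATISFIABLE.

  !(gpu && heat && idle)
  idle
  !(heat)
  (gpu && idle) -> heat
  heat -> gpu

Unit clause (idle) forces idle = True.
Unit clause (!heat) forces heat = False.
In (!gpu || heat || !idle) only !gpu is left, so gpu = False.
Check each clause:
  (idle): idle holds.
  (!heat): !heat holds.
  (gpu || !heat): !heat holds.
  (!gpu || !heat || !idle): !gpu holds.
  (!gpu || heat || !idle): !gpu holds.
All clauses satisfied.

gpu=F, idle=T, heat=F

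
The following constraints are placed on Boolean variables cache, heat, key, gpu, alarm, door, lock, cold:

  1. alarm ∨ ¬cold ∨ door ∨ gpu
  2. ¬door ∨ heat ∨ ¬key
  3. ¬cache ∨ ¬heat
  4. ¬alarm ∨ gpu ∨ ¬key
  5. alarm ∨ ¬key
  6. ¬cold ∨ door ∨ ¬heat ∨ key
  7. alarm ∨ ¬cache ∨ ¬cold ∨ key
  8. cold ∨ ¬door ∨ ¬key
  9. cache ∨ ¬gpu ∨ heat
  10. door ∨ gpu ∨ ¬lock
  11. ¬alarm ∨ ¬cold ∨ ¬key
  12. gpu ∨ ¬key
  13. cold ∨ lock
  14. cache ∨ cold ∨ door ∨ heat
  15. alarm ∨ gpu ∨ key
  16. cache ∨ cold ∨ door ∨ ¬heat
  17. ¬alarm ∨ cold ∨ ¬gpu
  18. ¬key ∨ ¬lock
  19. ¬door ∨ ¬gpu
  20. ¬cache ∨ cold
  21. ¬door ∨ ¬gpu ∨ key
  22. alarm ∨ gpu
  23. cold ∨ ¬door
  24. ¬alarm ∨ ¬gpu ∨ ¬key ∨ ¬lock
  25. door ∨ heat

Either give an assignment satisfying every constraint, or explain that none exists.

Set cache = False.
Set heat = True.
Try key = True:
  (alarm ∨ ¬key) forces alarm = True.
  (¬alarm ∨ gpu ∨ ¬key) forces gpu = True.
  (¬alarm ∨ ¬cold ∨ ¬key) forces cold = False.
  clause (¬alarm ∨ cold ∨ ¬gpu) is falsified — backtrack.
So key = False.
Try gpu = True:
  (¬door ∨ ¬gpu) forces door = False.
  (¬cold ∨ door ∨ ¬heat ∨ key) forces cold = False.
  clause (cache ∨ cold ∨ door ∨ ¬heat) is falsified — backtrack.
So gpu = False.
  then (alarm ∨ gpu ∨ key) forces alarm = True.
Set door = True.
  then (cold ∨ ¬door) forces cold = True.
Set lock = False.
All clauses satisfied.

cache=F; heat=T; key=F; gpu=F; alarm=T; door=T; lock=F; cold=T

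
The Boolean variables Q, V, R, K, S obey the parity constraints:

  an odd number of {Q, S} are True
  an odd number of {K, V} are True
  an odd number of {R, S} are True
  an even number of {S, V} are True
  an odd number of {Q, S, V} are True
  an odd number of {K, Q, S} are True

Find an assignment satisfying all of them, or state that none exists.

Adding constraints 2, 5, 6 mod 2: every variable appears an even number of times on the left, so the left side is 0.
But the right sides sum to 1 (mod 2). 0 ≠ 1 — the system is inconsistent.

Unsatisfiable — no assignment works.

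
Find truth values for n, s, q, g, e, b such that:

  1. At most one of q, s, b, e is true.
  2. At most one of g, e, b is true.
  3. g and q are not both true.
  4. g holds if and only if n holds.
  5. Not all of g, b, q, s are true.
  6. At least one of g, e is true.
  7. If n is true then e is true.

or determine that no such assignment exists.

n: False; s: False; q: False; g: False; e: True; b: False

  (1) {q, s, b, e}: 1 true — at most one ✓
  (2) {g, e, b}: 1 true — at most one ✓
  (3) g=F, q=F — not both ✓
  (4) g=F, n=F — same ✓
  (5) {g, b, q, s}: 0/4 true — not all ✓
  (6) {g, e}: 1 true — at least one ✓
  (7) n=F ⇒ e: vacuous ✓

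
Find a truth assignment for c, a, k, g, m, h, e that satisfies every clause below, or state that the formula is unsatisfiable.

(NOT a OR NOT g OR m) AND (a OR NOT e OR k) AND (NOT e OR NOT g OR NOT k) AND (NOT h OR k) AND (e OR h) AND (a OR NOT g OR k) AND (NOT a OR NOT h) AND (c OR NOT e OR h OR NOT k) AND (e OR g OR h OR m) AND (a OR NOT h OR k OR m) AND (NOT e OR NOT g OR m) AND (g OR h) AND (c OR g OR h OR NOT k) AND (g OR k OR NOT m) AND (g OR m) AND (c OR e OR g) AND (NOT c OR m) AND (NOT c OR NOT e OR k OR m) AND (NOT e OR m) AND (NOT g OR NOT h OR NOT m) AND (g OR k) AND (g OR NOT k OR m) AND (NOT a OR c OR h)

Set c = False.
Try a = True:
  (NOT a OR NOT h) forces h = False.
  clause (NOT a OR c OR h) is falsified — backtrack.
So a = False.
Try k = False:
  (a OR NOT e OR k) forces e = False.
  (NOT h OR k) forces h = False.
  clause (e OR h) is falsified — backtrack.
So k = True.
Set g = False.
  then (g OR h) forces h = True.
  then (g OR m) forces m = True.
  then (c OR e OR g) forces e = True.
All clauses satisfied.

c = False, a = False, k = True, g = False, m = True, h = True, e = True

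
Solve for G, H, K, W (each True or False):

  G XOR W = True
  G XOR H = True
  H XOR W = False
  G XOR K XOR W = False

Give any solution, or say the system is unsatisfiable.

G=T, H=F, K=T, W=F

G XOR W = T XOR F = True ✓
G XOR H = T XOR F = True ✓
H XOR W = F XOR F = False ✓
G XOR K XOR W = T XOR T XOR F = False ✓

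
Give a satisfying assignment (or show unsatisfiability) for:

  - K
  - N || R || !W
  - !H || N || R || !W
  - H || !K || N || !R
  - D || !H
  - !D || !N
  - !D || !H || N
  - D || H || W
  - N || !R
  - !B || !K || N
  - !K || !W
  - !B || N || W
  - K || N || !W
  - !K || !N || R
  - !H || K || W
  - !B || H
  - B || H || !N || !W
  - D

Unit clause (K) forces K = True.
In (!K || !W) only !W is left, so W = False.
Unit clause (D) forces D = True.
In (!D || !N) only !N is left, so N = False.
In (!D || !H || N) only !H is left, so H = False.
In (N || !R) only !R is left, so R = False.
In (!B || !K || N) only !B is left, so B = False.
All clauses satisfied.

B: False; N: False; K: True; W: False; H: False; D: True; R: False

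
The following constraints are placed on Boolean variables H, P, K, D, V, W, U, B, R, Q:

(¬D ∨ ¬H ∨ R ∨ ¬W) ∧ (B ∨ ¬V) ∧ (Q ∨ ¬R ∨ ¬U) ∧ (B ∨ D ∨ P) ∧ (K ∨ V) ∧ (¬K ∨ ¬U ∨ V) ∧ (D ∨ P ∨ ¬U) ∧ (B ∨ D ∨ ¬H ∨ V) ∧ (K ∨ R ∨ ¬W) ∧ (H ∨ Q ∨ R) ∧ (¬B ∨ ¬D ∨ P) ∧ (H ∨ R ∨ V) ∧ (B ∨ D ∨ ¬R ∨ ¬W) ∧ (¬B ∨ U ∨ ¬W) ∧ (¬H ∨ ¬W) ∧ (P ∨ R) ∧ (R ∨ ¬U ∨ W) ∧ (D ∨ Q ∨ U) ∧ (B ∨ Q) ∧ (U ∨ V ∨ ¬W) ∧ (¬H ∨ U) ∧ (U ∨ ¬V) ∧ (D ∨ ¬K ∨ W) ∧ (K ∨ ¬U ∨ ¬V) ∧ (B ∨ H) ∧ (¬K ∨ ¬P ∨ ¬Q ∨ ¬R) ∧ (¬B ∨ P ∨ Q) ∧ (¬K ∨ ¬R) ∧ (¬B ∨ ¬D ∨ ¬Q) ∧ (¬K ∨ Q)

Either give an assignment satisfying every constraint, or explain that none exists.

Set H = False.
  then (B ∨ H) forces B = True.
Set P = True.
Set K = True.
  then (¬K ∨ ¬R) forces R = False.
  then (¬K ∨ Q) forces Q = True.
  then (H ∨ R ∨ V) forces V = True.
  then (U ∨ ¬V) forces U = True.
  then (¬B ∨ ¬D ∨ ¬Q) forces D = False.
  then (R ∨ ¬U ∨ W) forces W = True.
All clauses satisfied.

H = False, P = True, K = True, D = False, V = True, W = True, U = True, B = True, R = False, Q = True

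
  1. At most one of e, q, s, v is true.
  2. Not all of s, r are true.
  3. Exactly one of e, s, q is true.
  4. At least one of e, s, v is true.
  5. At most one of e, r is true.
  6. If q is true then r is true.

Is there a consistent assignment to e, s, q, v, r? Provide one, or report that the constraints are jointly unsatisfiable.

e: False, s: True, q: False, v: False, r: False

  (1) {e, q, s, v}: 1 true — at most one ✓
  (2) {s, r}: 1/2 true — not all ✓
  (3) {e, s, q}: 1 true — exactly one ✓
  (4) {e, s, v}: 1 true — at least one ✓
  (5) {e, r}: 0 true — at most one ✓
  (6) q=F ⇒ r: vacuous ✓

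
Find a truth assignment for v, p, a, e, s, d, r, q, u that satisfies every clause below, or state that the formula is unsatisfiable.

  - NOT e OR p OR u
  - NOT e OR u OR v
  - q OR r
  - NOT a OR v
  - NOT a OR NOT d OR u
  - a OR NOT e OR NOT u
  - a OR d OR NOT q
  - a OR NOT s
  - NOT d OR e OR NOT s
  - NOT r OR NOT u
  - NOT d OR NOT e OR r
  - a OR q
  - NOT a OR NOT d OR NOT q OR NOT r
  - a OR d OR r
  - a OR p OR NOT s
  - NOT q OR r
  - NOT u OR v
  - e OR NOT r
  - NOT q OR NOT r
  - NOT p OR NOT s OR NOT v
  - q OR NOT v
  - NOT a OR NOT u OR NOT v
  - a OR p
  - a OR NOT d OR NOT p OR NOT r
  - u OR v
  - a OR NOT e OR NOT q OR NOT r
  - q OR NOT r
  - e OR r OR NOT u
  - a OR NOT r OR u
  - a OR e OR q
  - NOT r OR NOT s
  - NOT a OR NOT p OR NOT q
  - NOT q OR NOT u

No satisfying assignment exists.

Case q = True:
  (NOT q OR r) forces r = True.
  Clause (NOT q OR NOT r) is falsified — contradiction.
Case q = False:
  (q OR r) forces r = True.
  Clause (q OR NOT r) is falsified — contradiction.
Both cases fail, so the formula is unsatisfiable.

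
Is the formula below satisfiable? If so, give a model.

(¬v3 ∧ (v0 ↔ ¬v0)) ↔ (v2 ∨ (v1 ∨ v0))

v0: False; v1: False; v2: False; v3: True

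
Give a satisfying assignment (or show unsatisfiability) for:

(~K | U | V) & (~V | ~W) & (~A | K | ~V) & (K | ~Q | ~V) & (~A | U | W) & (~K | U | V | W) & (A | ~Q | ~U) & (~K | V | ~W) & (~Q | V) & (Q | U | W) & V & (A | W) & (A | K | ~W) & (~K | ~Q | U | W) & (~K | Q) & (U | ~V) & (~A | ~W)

Unit clause (V) forces V = True.
In (U | ~V) only U is left, so U = True.
In (~V | ~W) only ~W is left, so W = False.
In (A | W) only A is left, so A = True.
In (~A | K | ~V) only K is left, so K = True.
In (~K | Q) only Q is left, so Q = True.
All clauses satisfied.

K = True, A = True, W = False, Q = True, U = True, V = True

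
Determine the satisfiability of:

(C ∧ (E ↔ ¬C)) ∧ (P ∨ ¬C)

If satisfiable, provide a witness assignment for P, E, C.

P=T, E=F, C=T

  C ∧ (E ↔ ¬C) = True
    E ↔ ¬C = True
      ¬C = False
  P ∨ ¬C = True
    ¬C = False
Both conjuncts True, so the formula holds.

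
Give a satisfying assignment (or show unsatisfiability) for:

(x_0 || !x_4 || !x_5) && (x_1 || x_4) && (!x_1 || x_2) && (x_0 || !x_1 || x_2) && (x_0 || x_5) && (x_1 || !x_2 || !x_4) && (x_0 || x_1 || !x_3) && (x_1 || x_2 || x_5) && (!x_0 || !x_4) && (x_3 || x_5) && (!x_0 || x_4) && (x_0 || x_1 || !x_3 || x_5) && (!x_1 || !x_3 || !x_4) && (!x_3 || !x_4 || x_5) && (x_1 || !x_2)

Set x_0 = False.
  then (x_0 || x_5) forces x_5 = True.
  then (x_0 || !x_4 || !x_5) forces x_4 = False.
  then (x_1 || x_4) forces x_1 = True.
  then (!x_1 || x_2) forces x_2 = True.
Set x_3 = False.
All clauses satisfied.

x_0: False, x_1: True, x_2: True, x_3: False, x_4: False, x_5: True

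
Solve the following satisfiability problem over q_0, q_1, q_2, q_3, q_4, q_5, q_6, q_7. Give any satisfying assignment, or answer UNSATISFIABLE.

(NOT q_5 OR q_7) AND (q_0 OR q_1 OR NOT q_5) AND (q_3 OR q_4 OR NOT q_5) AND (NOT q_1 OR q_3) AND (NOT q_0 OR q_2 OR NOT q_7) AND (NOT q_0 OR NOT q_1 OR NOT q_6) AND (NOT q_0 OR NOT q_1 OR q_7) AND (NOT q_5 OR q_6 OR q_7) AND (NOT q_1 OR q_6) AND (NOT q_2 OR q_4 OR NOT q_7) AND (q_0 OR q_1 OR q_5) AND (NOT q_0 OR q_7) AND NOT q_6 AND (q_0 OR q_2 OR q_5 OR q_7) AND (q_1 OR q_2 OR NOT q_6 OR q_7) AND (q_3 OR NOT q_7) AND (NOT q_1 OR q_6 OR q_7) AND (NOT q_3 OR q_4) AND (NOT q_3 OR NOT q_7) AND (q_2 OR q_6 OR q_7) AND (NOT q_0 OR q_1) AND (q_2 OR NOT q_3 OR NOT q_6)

Case q_6 = True:
  Clause (NOT q_6) is falsified — contradiction.
Case q_6 = False:
  (NOT q_1 OR q_6) forces q_1 = False.
  (NOT q_0 OR q_1) forces q_0 = False.
  (q_0 OR q_1 OR NOT q_5) forces q_5 = False.
  Clause (q_0 OR q_1 OR q_5) is falsified — contradiction.
Both cases fail, so the formula is unsatisfiable.

No satisfying assignment exists.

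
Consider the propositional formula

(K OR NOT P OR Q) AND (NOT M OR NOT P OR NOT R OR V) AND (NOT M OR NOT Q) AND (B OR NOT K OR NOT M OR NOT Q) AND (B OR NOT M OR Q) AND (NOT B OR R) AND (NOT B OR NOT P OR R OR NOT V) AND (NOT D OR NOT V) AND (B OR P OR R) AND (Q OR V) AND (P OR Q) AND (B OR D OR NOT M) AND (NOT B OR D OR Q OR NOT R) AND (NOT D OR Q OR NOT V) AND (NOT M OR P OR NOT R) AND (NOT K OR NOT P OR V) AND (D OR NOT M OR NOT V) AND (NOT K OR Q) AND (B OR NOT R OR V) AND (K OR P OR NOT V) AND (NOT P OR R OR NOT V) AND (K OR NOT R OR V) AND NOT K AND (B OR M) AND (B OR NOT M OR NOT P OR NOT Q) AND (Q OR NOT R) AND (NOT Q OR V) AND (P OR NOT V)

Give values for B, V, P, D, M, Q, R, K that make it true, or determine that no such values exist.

Unit clause (NOT K) forces K = False.
Set B = True.
  then (NOT B OR R) forces R = True.
  then (K OR NOT R OR V) forces V = True.
  then (Q OR NOT R) forces Q = True.
  then (P OR NOT V) forces P = True.
  then (NOT M OR NOT Q) forces M = False.
  then (NOT D OR NOT V) forces D = False.
All clauses satisfied.

B=T, V=T, P=T, D=F, M=F, Q=T, R=T, K=F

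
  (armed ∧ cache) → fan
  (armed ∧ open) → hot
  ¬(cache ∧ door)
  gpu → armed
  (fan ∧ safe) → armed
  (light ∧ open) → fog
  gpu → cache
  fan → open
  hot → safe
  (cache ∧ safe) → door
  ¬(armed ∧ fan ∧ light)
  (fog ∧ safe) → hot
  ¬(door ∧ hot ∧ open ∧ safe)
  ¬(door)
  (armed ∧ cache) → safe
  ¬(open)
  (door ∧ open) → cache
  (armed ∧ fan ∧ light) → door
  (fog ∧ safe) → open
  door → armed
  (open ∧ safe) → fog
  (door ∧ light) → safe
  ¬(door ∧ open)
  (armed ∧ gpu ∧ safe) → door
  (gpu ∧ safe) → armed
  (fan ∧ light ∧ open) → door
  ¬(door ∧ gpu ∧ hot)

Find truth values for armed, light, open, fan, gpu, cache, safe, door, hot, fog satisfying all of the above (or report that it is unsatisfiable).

armed: True; light: True; open: False; fan: False; gpu: False; cache: False; safe: False; door: False; hot: False; fog: False

Unit clause (¬door) forces door = False.
Unit clause (¬open) forces open = False.
In (¬fan ∨ open) only ¬fan is left, so fan = False.
Set armed = True.
  then (¬armed ∨ ¬cache ∨ fan) forces cache = False.
  then (cache ∨ ¬gpu) forces gpu = False.
Set light = True.
Set safe = False.
  then (¬hot ∨ safe) forces hot = False.
Set fog = False.
All clauses satisfied.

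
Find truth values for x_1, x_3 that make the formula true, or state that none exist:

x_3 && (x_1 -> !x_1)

x_1=F, x_3=T

  x_1 -> !x_1 = True
    !x_1 = True
Both conjuncts True, so the formula holds.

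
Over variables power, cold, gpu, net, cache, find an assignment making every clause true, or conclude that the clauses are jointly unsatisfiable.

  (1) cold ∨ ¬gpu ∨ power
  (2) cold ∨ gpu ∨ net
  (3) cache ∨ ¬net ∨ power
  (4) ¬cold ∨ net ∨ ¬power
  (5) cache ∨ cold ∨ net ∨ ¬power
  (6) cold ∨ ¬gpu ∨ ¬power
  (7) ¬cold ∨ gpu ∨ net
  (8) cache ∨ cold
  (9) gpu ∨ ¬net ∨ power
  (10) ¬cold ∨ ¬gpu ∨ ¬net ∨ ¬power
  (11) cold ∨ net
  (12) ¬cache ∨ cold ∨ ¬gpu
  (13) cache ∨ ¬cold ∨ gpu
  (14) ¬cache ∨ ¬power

power = False, cold = True, gpu = True, net = False, cache = True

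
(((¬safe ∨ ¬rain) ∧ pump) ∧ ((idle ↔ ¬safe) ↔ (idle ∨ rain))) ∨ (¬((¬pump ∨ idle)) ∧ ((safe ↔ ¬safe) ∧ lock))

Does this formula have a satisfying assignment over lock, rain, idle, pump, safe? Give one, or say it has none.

lock: False, rain: False, idle: True, pump: True, safe: False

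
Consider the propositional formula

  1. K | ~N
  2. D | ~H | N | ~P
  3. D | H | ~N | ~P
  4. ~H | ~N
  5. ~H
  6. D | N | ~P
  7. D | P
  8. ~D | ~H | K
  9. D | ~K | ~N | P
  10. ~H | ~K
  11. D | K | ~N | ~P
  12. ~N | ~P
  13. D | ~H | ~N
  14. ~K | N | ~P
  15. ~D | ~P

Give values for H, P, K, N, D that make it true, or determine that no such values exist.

Unit clause (~H) forces H = False.
Set P = False.
  then (D | P) forces D = True.
Set K = True.
Set N = False.
All clauses satisfied.

H = False; P = False; K = True; N = False; D = True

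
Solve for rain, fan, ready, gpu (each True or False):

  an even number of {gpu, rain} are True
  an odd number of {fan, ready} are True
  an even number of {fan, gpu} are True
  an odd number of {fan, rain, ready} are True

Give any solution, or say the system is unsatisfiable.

rain = False, fan = False, ready = True, gpu = False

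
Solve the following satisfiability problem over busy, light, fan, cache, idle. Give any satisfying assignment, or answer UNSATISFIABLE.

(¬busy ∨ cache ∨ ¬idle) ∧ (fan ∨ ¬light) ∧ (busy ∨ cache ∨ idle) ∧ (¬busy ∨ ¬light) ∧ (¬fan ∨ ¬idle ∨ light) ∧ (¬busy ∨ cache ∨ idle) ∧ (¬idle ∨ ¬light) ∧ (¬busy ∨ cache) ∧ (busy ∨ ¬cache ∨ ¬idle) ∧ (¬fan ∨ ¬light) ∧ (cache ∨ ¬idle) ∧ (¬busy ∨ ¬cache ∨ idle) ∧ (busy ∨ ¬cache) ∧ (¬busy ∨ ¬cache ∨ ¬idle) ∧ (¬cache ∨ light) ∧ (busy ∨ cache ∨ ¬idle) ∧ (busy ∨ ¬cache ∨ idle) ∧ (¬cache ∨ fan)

Case busy = True:
  (¬busy ∨ ¬light) forces light = False.
  (¬busy ∨ cache) forces cache = True.
  Clause (¬cache ∨ light) is falsified — contradiction.
Case busy = False:
  (busy ∨ ¬cache) forces cache = False.
  (busy ∨ cache ∨ idle) forces idle = True.
  Clause (cache ∨ ¬idle) is falsified — contradiction.
Both cases fail, so the formula is unsatisfiable.

The formula is unsatisfiable.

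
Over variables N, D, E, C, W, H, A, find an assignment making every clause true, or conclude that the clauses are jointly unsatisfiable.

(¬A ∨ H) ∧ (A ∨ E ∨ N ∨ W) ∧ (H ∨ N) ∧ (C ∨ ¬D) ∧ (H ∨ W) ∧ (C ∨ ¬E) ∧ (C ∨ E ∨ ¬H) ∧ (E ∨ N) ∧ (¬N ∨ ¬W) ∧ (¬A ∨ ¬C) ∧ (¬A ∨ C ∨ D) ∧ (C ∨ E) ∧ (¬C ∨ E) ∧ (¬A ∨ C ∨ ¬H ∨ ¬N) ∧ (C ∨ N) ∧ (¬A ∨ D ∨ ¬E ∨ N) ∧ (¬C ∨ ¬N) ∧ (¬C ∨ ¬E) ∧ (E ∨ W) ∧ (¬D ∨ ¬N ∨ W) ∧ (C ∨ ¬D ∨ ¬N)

Unsatisfiable

Case E = True:
  (C ∨ ¬E) forces C = True.
  Clause (¬C ∨ ¬E) is falsified — contradiction.
Case E = False:
  (E ∨ N) forces N = True.
  (¬N ∨ ¬W) forces W = False.
  Clause (E ∨ W) is falsified — contradiction.
Both cases fail, so the formula is unsatisfiable.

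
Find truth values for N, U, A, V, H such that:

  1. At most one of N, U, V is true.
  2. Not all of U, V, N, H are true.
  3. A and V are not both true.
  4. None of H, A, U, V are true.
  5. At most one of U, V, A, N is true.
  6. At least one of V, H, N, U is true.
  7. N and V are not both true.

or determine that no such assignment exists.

N = True, U = False, A = False, V = False, H = False

  (1) {N, U, V}: 1 true — at most one ✓
  (2) {U, V, N, H}: 1/4 true — not all ✓
  (3) A=F, V=F — not both ✓
  (4) {H, A, U, V}: 0 true — none ✓
  (5) {U, V, A, N}: 1 true — at most one ✓
  (6) {V, H, N, U}: 1 true — at least one ✓
  (7) N=T, V=F — not both ✓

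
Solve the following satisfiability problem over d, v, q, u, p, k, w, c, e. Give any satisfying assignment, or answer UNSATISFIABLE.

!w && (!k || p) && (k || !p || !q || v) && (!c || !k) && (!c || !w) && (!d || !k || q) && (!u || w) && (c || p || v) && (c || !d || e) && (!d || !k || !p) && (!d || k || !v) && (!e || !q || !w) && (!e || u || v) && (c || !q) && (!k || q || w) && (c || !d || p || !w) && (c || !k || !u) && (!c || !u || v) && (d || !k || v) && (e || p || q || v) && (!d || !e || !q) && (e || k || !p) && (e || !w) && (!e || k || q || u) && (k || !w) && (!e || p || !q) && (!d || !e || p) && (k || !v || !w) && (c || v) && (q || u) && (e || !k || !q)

Unit clause (!w) forces w = False.
In (!u || w) only !u is left, so u = False.
In (q || u) only q is left, so q = True.
In (c || !q) only c is left, so c = True.
In (!c || !k) only !k is left, so k = False.
Set d = False.
Set v = False.
  then (k || !p || !q || v) forces p = False.
  then (!e || u || v) forces e = False.
All clauses satisfied.

d=F, v=F, q=T, u=F, p=F, k=F, w=F, c=T, e=F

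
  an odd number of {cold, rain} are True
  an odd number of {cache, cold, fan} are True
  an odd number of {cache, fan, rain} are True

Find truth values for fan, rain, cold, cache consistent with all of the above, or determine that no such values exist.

No satisfying assignment exists.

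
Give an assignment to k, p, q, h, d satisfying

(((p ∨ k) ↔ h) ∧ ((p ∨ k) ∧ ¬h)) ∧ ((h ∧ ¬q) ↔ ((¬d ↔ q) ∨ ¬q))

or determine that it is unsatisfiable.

Case h = True: the conjunct ¬h is False.
Case h = False: the formula simplifies to (¬((p ∨ k)) ∧ (p ∨ k)) ∧ ¬(((¬d ↔ q) ∨ ¬q)).
  q = True: simplifies to (¬((p ∨ k)) ∧ (p ∨ k)) ∧ ¬(¬d).
    k = True: the conjunct ¬((p ∨ k)) becomes ¬((p ∨ True)) = False.
    k = False: simplifies to (¬p ∧ p) ∧ ¬(¬d).
      p = True: the conjunct ¬p is False.
      p = False: the conjunct p is False.
  q = False: the conjunct ¬(((¬d ↔ q) ∨ ¬q)) becomes ¬((d ∨ True)) = False.
Both cases fail — unsatisfiable.

No satisfying assignment exists.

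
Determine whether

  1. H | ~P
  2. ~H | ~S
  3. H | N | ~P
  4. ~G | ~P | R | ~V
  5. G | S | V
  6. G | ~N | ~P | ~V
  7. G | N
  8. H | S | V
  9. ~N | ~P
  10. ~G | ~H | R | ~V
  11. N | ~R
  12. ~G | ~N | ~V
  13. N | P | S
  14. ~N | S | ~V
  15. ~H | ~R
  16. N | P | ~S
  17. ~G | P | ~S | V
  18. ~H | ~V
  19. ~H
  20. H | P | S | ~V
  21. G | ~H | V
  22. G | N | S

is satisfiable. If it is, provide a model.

S = True, V = True, H = False, P = False, G = False, R = False, N = True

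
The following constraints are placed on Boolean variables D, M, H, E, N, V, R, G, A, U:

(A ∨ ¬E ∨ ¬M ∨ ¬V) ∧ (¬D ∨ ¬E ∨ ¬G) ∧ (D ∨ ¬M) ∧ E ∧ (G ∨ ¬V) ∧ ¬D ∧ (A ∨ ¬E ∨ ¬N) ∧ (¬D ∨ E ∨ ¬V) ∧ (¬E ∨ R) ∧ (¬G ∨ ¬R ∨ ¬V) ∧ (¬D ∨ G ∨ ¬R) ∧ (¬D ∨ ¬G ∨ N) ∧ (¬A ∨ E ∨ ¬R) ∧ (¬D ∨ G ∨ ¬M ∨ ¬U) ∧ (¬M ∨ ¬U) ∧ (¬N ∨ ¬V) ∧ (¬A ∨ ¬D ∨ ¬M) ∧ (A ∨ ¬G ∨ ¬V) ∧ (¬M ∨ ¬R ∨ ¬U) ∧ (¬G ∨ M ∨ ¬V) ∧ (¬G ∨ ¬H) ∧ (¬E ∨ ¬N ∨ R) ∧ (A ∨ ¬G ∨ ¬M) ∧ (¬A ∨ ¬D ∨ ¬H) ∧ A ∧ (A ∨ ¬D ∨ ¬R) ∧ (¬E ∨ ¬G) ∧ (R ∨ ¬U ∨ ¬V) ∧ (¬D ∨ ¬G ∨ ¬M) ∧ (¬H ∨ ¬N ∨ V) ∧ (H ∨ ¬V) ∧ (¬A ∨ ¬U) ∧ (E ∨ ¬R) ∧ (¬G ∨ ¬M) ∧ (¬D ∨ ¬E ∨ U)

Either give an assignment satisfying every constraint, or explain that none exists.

D = False, M = False, H = False, E = True, N = False, V = False, R = True, G = False, A = True, U = False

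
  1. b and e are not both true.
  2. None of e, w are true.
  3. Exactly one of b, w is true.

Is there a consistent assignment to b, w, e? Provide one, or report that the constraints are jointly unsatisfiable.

b=T, w=F, e=F

  (1) b=T, e=F — not both ✓
  (2) {e, w}: 0 true — none ✓
  (3) {b, w}: 1 true — exactly one ✓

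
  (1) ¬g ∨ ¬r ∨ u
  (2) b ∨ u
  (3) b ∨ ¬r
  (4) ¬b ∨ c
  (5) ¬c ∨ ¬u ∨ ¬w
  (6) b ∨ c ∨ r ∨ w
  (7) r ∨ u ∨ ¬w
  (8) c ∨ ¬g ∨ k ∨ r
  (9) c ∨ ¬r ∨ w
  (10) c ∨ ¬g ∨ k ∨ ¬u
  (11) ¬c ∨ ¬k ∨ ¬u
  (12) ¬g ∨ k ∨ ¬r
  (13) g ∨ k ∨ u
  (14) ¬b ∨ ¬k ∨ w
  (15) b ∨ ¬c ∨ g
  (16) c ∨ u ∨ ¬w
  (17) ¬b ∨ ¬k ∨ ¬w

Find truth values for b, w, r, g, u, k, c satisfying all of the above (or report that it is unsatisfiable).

Set b = True.
  then (¬b ∨ c) forces c = True.
Try w = True:
  (¬c ∨ ¬u ∨ ¬w) forces u = False.
  (r ∨ u ∨ ¬w) forces r = True.
  (¬g ∨ ¬r ∨ u) forces g = False.
  (g ∨ k ∨ u) forces k = True.
  clause (¬b ∨ ¬k ∨ ¬w) is falsified — backtrack.
So w = False.
  then (¬b ∨ ¬k ∨ w) forces k = False.
Set r = False.
Set g = False.
  then (g ∨ k ∨ u) forces u = True.
All clauses satisfied.

b = True, w = False, r = False, g = False, u = True, k = False, c = True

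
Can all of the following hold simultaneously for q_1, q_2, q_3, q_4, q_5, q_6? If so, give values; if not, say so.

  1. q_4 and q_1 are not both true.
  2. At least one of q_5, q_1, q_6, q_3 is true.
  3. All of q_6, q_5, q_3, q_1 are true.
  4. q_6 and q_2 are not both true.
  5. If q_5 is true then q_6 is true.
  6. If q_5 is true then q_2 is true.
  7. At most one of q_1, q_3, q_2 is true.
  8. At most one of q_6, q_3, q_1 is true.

Case q_3 = True:
  (3) forces q_6 = True.
  Constraint (8) is violated (q_6=T, q_3=T) — contradiction.
Case q_3 = False:
  Constraint (3) is violated (q_3=F) — contradiction.
Both cases fail — unsatisfiable.

The formula is unsatisfiable.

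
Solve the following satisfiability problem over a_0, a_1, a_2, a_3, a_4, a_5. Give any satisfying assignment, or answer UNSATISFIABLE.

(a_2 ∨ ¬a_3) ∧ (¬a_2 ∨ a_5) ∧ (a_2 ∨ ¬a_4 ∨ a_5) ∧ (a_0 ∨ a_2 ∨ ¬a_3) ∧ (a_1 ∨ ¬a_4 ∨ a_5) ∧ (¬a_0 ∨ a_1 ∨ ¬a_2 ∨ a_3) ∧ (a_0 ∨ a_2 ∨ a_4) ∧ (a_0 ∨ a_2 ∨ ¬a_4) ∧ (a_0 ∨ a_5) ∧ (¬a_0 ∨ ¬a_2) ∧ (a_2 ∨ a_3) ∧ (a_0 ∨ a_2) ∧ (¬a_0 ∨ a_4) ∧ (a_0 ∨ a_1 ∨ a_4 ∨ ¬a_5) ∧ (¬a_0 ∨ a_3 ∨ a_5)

a_0 = False, a_1 = True, a_2 = True, a_3 = False, a_4 = True, a_5 = True

Set a_0 = False.
  then (a_0 ∨ a_5) forces a_5 = True.
  then (a_0 ∨ a_2) forces a_2 = True.
Set a_1 = True.
Set a_3 = False.
Set a_4 = True.
All clauses satisfied.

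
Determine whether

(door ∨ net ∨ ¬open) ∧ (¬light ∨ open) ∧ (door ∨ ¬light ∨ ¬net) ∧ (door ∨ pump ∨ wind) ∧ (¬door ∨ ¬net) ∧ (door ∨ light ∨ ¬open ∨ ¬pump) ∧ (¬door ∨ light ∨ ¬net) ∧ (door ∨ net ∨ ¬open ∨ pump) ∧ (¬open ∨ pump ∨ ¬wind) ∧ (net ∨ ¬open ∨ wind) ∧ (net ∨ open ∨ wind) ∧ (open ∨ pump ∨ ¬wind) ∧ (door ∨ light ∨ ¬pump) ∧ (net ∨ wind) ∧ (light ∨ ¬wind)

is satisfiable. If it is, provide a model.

wind = True, net = False, door = True, open = True, light = True, pump = True

Try wind = False:
  (net ∨ wind) forces net = True.
  (¬door ∨ ¬net) forces door = False.
  (door ∨ ¬light ∨ ¬net) forces light = False.
  (door ∨ pump ∨ wind) forces pump = True.
  clause (door ∨ light ∨ ¬pump) is falsified — backtrack.
So wind = True.
  then (light ∨ ¬wind) forces light = True.
  then (¬light ∨ open) forces open = True.
  then (¬open ∨ pump ∨ ¬wind) forces pump = True.
Set net = False.
  then (door ∨ net ∨ ¬open) forces door = True.
All clauses satisfied.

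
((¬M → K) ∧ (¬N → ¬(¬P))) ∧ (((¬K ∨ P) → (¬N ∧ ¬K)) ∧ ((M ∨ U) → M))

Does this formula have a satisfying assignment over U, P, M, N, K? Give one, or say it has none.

U = True; P = False; M = True; N = True; K = True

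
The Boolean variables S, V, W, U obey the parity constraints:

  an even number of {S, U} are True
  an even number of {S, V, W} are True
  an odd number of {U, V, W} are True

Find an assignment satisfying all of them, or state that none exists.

No satisfying assignment exists.

Adding constraints 1, 2, 3 mod 2: every variable appears an even number of times on the left, so the left side is 0.
But the right sides sum to 1 (mod 2). 0 ≠ 1 — the system is inconsistent.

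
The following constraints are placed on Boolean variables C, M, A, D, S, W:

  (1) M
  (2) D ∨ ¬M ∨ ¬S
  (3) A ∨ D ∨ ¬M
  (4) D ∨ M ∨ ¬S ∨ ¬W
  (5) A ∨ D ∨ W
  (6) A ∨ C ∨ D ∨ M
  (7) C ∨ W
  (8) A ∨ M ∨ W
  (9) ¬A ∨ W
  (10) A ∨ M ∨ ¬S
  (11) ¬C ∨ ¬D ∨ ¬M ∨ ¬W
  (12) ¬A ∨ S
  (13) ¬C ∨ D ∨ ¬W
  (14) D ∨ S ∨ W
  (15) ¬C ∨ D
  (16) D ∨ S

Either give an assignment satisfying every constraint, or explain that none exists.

C = True, M = True, A = False, D = True, S = True, W = False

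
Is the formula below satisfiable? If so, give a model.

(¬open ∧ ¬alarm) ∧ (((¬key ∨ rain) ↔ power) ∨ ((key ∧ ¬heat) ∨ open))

rain = False; key = False; heat = True; alarm = False; open = False; power = True

  ¬open ∧ ¬alarm = True
    ¬open = True
    ¬alarm = True
  ((¬key ∨ rain) ↔ power) ∨ ((key ∧ ¬heat) ∨ open) = True
    (¬key ∨ rain) ↔ power = True
      ¬key ∨ rain = True
        ¬key = True
    (key ∧ ¬heat) ∨ open = False
      key ∧ ¬heat = False
        ¬heat = False
Both conjuncts True, so the formula holds.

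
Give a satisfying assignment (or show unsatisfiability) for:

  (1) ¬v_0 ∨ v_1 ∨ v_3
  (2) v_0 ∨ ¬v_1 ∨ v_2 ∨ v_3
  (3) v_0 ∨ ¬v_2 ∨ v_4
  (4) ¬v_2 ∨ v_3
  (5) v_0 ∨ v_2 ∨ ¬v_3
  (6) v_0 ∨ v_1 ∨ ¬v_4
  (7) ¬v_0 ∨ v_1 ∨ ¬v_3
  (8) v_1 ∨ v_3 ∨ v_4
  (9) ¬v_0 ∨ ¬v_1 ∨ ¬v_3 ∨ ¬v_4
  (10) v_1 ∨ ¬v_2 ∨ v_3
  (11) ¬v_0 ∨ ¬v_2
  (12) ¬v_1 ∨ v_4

v_0=F, v_1=T, v_2=T, v_3=T, v_4=T

Set v_0 = False.
Try v_1 = False:
  (v_0 ∨ v_1 ∨ ¬v_4) forces v_4 = False.
  (v_0 ∨ ¬v_2 ∨ v_4) forces v_2 = False.
  (v_0 ∨ v_2 ∨ ¬v_3) forces v_3 = False.
  clause (v_1 ∨ v_3 ∨ v_4) is falsified — backtrack.
So v_1 = True.
  then (¬v_1 ∨ v_4) forces v_4 = True.
Set v_2 = True.
  then (¬v_2 ∨ v_3) forces v_3 = True.
All clauses satisfied.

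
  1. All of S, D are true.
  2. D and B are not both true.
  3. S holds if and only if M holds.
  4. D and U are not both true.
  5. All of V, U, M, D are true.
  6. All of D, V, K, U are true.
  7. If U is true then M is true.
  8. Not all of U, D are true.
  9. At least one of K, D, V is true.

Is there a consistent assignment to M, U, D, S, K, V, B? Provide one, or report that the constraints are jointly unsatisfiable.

No satisfying assignment exists.

Case U = True:
  (1) forces S = True.
  (1) forces D = True.
  Constraint (4) is violated (D=T, U=T) — contradiction.
Case U = False:
  Constraint (5) is violated (U=F) — contradiction.
Both cases fail — unsatisfiable.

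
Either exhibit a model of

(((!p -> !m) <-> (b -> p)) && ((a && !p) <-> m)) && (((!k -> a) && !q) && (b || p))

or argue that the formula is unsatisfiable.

m: False, k: True, a: True, b: True, q: False, p: True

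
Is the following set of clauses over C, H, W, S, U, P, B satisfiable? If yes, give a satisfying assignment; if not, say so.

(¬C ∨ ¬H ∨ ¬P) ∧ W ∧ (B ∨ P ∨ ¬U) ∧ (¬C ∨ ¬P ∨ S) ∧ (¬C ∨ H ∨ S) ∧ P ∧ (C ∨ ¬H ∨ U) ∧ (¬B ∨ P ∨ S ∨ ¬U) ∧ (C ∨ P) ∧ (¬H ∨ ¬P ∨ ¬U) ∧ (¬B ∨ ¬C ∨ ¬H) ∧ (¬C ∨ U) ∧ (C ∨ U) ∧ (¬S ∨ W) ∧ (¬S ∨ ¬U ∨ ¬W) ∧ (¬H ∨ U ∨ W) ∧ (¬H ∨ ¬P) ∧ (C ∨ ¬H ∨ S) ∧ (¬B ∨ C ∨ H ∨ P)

Unit clause (W) forces W = True.
Unit clause (P) forces P = True.
In (¬H ∨ ¬P) only ¬H is left, so H = False.
Try C = True:
  (¬C ∨ ¬P ∨ S) forces S = True.
  (¬C ∨ U) forces U = True.
  clause (¬S ∨ ¬U ∨ ¬W) is falsified — backtrack.
So C = False.
  then (C ∨ U) forces U = True.
  then (¬S ∨ ¬U ∨ ¬W) forces S = False.
Set B = True.
All clauses satisfied.

C=F, H=F, W=T, S=F, U=T, P=T, B=T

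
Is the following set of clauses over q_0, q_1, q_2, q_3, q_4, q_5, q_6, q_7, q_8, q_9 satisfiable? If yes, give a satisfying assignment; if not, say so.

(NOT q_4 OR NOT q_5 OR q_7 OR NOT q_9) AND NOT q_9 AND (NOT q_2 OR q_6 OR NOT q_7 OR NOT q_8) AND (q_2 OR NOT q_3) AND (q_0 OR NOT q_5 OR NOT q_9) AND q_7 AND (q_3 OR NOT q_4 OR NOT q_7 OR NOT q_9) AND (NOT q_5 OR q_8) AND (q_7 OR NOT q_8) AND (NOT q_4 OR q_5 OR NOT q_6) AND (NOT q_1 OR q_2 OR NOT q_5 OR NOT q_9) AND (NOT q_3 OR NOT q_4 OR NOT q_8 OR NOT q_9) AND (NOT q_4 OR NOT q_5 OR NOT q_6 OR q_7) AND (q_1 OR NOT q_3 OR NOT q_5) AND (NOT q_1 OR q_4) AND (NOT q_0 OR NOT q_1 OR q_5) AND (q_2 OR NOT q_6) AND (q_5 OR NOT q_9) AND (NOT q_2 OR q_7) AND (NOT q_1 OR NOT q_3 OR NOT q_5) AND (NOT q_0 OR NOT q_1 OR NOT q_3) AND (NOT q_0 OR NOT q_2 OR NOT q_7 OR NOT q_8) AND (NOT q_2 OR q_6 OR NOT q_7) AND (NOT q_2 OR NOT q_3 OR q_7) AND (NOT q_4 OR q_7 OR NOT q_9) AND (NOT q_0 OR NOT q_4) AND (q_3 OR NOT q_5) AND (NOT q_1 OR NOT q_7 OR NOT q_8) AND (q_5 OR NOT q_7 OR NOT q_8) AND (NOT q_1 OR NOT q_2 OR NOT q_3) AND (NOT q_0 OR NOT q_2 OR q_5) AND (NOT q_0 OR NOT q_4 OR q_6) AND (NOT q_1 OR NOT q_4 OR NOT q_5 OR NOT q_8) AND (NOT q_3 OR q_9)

Unit clause (NOT q_9) forces q_9 = False.
Unit clause (q_7) forces q_7 = True.
In (NOT q_3 OR q_9) only NOT q_3 is left, so q_3 = False.
In (q_3 OR NOT q_5) only NOT q_5 is left, so q_5 = False.
In (q_5 OR NOT q_7 OR NOT q_8) only NOT q_8 is left, so q_8 = False.
Set q_0 = False.
Set q_1 = False.
Set q_2 = True.
  then (NOT q_2 OR q_6 OR NOT q_7) forces q_6 = True.
  then (NOT q_4 OR q_5 OR NOT q_6) forces q_4 = False.
All clauses satisfied.

q_0=F, q_1=F, q_2=T, q_3=F, q_4=F, q_5=F, q_6=T, q_7=T, q_8=F, q_9=F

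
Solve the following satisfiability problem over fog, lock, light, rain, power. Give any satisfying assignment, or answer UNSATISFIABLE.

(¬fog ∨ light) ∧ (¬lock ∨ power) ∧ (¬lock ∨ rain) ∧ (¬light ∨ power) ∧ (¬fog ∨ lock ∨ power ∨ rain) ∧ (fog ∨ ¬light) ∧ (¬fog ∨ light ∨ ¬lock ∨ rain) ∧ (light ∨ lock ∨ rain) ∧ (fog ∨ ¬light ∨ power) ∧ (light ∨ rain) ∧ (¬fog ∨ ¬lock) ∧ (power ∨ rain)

fog = False, lock = True, light = False, rain = True, power = True

Set fog = False.
  then (fog ∨ ¬light) forces light = False.
  then (light ∨ rain) forces rain = True.
Set lock = True.
  then (¬lock ∨ power) forces power = True.
All clauses satisfied.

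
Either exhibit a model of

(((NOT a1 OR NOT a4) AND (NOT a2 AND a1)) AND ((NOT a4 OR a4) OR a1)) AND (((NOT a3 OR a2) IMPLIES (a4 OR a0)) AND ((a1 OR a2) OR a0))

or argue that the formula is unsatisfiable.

a0: True; a1: True; a2: False; a3: False; a4: False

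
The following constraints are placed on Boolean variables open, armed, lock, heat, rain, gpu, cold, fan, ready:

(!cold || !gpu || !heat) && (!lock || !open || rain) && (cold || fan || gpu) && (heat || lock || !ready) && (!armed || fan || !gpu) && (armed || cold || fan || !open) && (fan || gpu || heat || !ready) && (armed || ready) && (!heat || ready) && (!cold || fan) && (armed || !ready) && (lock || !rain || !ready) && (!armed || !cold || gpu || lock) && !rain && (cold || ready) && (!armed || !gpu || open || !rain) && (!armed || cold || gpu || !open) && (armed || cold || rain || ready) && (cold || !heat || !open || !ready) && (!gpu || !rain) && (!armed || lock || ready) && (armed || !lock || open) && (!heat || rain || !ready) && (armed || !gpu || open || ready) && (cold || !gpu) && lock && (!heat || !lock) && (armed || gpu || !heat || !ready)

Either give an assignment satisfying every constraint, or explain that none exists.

Unit clause (!rain) forces rain = False.
Unit clause (lock) forces lock = True.
In (!heat || !lock) only !heat is left, so heat = False.
In (!lock || !open || rain) only !open is left, so open = False.
In (armed || !lock || open) only armed is left, so armed = True.
Set gpu = False.
Set cold = True.
  then (!cold || fan) forces fan = True.
Set ready = True.
All clauses satisfied.

open = False, armed = True, lock = True, heat = False, rain = False, gpu = False, cold = True, fan = True, ready = True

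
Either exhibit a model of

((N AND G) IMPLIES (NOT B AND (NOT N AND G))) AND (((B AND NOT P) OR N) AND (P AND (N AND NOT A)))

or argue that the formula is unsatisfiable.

P=T, N=T, B=T, A=F, G=F

  (N AND G) IMPLIES (NOT B AND (NOT N AND G)) = True
    N AND G = False
    NOT B AND (NOT N AND G) = False
      NOT B = False
      NOT N AND G = False
        NOT N = False
  ((B AND NOT P) OR N) AND (P AND (N AND NOT A)) = True
    (B AND NOT P) OR N = True
      B AND NOT P = False
        NOT P = False
    P AND (N AND NOT A) = True
      N AND NOT A = True
        NOT A = True
Both conjuncts True, so the formula holds.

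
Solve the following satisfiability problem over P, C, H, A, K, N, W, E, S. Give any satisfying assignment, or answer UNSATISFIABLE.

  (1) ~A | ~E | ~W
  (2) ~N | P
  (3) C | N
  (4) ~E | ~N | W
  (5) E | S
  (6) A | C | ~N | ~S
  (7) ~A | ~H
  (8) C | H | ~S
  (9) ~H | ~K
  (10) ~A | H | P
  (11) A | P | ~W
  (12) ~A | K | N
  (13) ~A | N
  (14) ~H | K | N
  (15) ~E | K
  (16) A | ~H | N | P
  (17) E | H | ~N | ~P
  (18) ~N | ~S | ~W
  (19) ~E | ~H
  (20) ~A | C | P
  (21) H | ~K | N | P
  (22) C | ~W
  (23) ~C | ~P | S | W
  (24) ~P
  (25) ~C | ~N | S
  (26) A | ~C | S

Unit clause (~P) forces P = False.
In (~N | P) only ~N is left, so N = False.
In (C | N) only C is left, so C = True.
In (~A | N) only ~A is left, so A = False.
In (A | ~H | N | P) only ~H is left, so H = False.
In (H | ~K | N | P) only ~K is left, so K = False.
In (A | ~C | S) only S is left, so S = True.
In (A | P | ~W) only ~W is left, so W = False.
In (~E | K) only ~E is left, so E = False.
All clauses satisfied.

P=F; C=T; H=F; A=F; K=F; N=F; W=F; E=F; S=T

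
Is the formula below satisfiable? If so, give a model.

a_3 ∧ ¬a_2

a_2: False, a_3: True

  ¬a_2 = True
Both conjuncts True, so the formula holds.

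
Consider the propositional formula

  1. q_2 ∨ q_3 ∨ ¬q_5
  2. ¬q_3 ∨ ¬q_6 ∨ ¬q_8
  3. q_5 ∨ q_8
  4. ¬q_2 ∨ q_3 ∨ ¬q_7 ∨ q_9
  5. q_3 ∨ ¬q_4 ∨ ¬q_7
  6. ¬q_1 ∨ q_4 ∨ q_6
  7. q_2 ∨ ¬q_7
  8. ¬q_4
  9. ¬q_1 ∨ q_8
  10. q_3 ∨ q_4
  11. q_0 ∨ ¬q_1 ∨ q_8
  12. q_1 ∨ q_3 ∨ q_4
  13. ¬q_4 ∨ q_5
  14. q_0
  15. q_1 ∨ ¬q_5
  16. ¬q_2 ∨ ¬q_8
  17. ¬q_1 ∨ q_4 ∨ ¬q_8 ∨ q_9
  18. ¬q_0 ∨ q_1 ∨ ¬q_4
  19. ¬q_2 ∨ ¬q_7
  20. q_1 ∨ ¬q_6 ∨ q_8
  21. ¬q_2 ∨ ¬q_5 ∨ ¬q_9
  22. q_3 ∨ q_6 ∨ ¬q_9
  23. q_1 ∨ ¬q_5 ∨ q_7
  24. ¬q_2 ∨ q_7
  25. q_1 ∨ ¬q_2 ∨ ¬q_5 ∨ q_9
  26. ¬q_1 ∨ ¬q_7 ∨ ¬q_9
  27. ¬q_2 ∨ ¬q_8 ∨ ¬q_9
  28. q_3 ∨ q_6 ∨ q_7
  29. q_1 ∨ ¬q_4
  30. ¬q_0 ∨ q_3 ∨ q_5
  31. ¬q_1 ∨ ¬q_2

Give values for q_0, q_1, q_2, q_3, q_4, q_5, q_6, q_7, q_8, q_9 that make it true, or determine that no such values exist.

Unit clause (¬q_4) forces q_4 = False.
In (q_3 ∨ q_4) only q_3 is left, so q_3 = True.
Unit clause (q_0) forces q_0 = True.
Try q_1 = True:
  (¬q_1 ∨ q_4 ∨ q_6) forces q_6 = True.
  (¬q_3 ∨ ¬q_6 ∨ ¬q_8) forces q_8 = False.
  clause (¬q_1 ∨ q_8) is falsified — backtrack.
So q_1 = False.
  then (q_1 ∨ ¬q_5) forces q_5 = False.
  then (q_5 ∨ q_8) forces q_8 = True.
  then (¬q_2 ∨ ¬q_8) forces q_2 = False.
  then (¬q_3 ∨ ¬q_6 ∨ ¬q_8) forces q_6 = False.
  then (q_2 ∨ ¬q_7) forces q_7 = False.
Set q_9 = False.
All clauses satisfied.

q_0=T, q_1=F, q_2=F, q_3=T, q_4=F, q_5=F, q_6=F, q_7=F, q_8=T, q_9=F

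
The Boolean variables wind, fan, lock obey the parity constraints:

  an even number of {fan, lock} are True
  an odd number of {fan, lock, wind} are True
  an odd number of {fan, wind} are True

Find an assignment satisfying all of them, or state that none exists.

wind: True; fan: False; lock: False

{fan, lock}: 0 true → even ✓
{fan, lock, wind}: 1 true → odd ✓
{fan, wind}: 1 true → odd ✓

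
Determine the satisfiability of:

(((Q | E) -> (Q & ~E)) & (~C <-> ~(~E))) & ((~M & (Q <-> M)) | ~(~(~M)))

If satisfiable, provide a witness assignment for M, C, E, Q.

M = False, C = True, E = False, Q = True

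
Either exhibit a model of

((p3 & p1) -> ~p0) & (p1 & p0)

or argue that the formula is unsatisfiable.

p0: True; p1: True; p3: False

  (p3 & p1) -> ~p0 = True
    p3 & p1 = False
    ~p0 = False
  p1 & p0 = True
Both conjuncts True, so the formula holds.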